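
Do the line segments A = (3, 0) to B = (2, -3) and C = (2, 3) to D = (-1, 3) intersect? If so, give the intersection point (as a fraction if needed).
No (intersection of containing lines falls outside at least one segment)

Parametrize and solve: t = -1, s = -2/3. At least one of these is outside [0, 1], so the segments do not intersect.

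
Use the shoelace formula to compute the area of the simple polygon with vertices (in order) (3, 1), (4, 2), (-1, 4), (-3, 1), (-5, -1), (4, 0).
Area = 47/2

Shoelace formula: Area = (1/2) |Σ_i (x_i · y_{i+1} − x_{i+1} · y_i)| (indices mod n). Compute each cross term:
  (3)(2) − (4)(1) = 2
  (4)(4) − (-1)(2) = 18
  (-1)(1) − (-3)(4) = 11
  (-3)(-1) − (-5)(1) = 8
  (-5)(0) − (4)(-1) = 4
  (4)(1) − (3)(0) = 4
Sum = 47, so (signed) Area = 47/2 = 47/2, |Area| = 47/2.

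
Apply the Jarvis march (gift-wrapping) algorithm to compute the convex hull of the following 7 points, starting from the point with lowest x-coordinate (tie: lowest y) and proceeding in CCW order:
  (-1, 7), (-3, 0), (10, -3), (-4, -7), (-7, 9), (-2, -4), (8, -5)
Hull (CCW) = [(-7, 9), (-4, -7), (8, -5), (10, -3), (-1, 7)]

Jarvis march: at each step, from the current hull vertex p, select the next vertex q as the point such that every other point lies strictly to the left of (or on) the directed line p → q. (Equivalently: for every other point r, the cross product (q − p) × (r − p) ≥ 0.)
Starting point (lowest x, tie lowest y): (-7, 9). Wrap until returning to start. Resulting hull: (-7, 9), (-4, -7), (8, -5), (10, -3), (-1, 7).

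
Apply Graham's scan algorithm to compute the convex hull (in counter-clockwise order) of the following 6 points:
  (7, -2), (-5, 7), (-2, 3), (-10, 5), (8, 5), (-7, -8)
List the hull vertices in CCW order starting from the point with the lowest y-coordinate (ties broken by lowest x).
Hull (CCW) = [(-7, -8), (7, -2), (8, 5), (-5, 7), (-10, 5)]

Graham scan procedure:
  1. Find the pivot p₀ = point with lowest y (tie → lowest x): (-7, -8).
  2. Sort the remaining points by polar angle around p₀.
  3. Walk through sorted points, maintaining a stack; pop the top while the last three entries make a non-left turn (cross product ≤ 0).
  4. Final stack is the convex hull in CCW order: (-7, -8), (7, -2), (8, 5), (-5, 7), (-10, 5).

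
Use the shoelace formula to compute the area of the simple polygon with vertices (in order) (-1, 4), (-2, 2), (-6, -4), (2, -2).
Area = 26

Shoelace formula: Area = (1/2) |Σ_i (x_i · y_{i+1} − x_{i+1} · y_i)| (indices mod n). Compute each cross term:
  (-1)(2) − (-2)(4) = 6
  (-2)(-4) − (-6)(2) = 20
  (-6)(-2) − (2)(-4) = 20
  (2)(4) − (-1)(-2) = 6
Sum = 52, so (signed) Area = 52/2 = 26, |Area| = 26.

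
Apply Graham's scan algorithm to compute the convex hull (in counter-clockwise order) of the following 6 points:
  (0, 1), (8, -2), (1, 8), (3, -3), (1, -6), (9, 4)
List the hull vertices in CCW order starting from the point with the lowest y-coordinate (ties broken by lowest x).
Hull (CCW) = [(1, -6), (8, -2), (9, 4), (1, 8), (0, 1)]

Graham scan procedure:
  1. Find the pivot p₀ = point with lowest y (tie → lowest x): (1, -6).
  2. Sort the remaining points by polar angle around p₀.
  3. Walk through sorted points, maintaining a stack; pop the top while the last three entries make a non-left turn (cross product ≤ 0).
  4. Final stack is the convex hull in CCW order: (1, -6), (8, -2), (9, 4), (1, 8), (0, 1).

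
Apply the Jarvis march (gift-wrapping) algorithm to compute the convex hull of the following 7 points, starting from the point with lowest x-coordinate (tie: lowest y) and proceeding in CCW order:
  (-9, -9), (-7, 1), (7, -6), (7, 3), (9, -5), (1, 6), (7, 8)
Hull (CCW) = [(-9, -9), (7, -6), (9, -5), (7, 8), (1, 6), (-7, 1)]

Jarvis march: at each step, from the current hull vertex p, select the next vertex q as the point such that every other point lies strictly to the left of (or on) the directed line p → q. (Equivalently: for every other point r, the cross product (q − p) × (r − p) ≥ 0.)
Starting point (lowest x, tie lowest y): (-9, -9). Wrap until returning to start. Resulting hull: (-9, -9), (7, -6), (9, -5), (7, 8), (1, 6), (-7, 1).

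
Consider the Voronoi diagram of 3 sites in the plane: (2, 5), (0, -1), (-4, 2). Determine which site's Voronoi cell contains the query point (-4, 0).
Nearest site = (-4, 2)

The Voronoi cell of site s contains exactly those query points closer to s than to any other site. Compute squared distances from q = (-4, 0) to each site:
  (-4 − -4)² + (2 − 0)² = 4
  (0 − -4)² + (-1 − 0)² = 17
  (2 − -4)² + (5 − 0)² = 61
Minimum is attained by (-4, 2), so q lies in its Voronoi cell.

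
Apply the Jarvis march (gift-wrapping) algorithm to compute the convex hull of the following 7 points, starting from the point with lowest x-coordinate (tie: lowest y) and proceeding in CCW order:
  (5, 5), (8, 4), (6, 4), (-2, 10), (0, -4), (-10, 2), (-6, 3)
Hull (CCW) = [(-10, 2), (0, -4), (8, 4), (-2, 10)]

Jarvis march: at each step, from the current hull vertex p, select the next vertex q as the point such that every other point lies strictly to the left of (or on) the directed line p → q. (Equivalently: for every other point r, the cross product (q − p) × (r − p) ≥ 0.)
Starting point (lowest x, tie lowest y): (-10, 2). Wrap until returning to start. Resulting hull: (-10, 2), (0, -4), (8, 4), (-2, 10).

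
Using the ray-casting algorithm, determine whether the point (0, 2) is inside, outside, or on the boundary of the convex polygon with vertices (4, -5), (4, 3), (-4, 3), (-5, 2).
The point (0, 2) lies strictly inside the polygon

Cast a horizontal ray to the right from the query point and count how many polygon edges it crosses (each edge strictly once or zero times, handled with the usual half-open convention). 
Parity of crossings → odd ⇒ inside.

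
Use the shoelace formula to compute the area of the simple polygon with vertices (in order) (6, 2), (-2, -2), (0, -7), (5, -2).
Area = 63/2

Shoelace formula: Area = (1/2) |Σ_i (x_i · y_{i+1} − x_{i+1} · y_i)| (indices mod n). Compute each cross term:
  (6)(-2) − (-2)(2) = -8
  (-2)(-7) − (0)(-2) = 14
  (0)(-2) − (5)(-7) = 35
  (5)(2) − (6)(-2) = 22
Sum = 63, so (signed) Area = 63/2 = 63/2, |Area| = 63/2.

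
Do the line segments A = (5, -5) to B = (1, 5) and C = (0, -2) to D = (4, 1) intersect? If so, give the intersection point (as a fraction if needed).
Yes; intersection at (38/13, 5/26) (t = 27/52 on AB, s = 19/26 on CD)

Parametrize AB as A + t(B − A) = (5 + -4 t, -5 + 10 t) and CD as C + s(D − C) = (0 + 4 s, -2 + 3 s). Solve the linear system for (t, s). Determinant = 52 ≠ 0, so a unique intersection of the containing lines exists. Solution: t = 27/52, s = 19/26 — both in [0, 1], so the segments cross. Intersection point: (38/13, 5/26).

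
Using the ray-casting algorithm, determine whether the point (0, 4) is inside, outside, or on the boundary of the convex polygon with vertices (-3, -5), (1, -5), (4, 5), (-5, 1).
The point (0, 4) lies strictly outside the polygon

Cast a horizontal ray to the right from the query point and count how many polygon edges it crosses (each edge strictly once or zero times, handled with the usual half-open convention). 
Parity of crossings → even ⇒ outside.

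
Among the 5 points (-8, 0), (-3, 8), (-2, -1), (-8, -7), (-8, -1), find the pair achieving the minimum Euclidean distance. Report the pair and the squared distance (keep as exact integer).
Pair = ((-8, 0), (-8, -1)); squared distance = 1

Compute all C(5, 2) = 10 pairwise squared distances (x_i − x_j)² + (y_i − y_j)². The minimum is 1, attained by the pair ((-8, 0), (-8, -1)).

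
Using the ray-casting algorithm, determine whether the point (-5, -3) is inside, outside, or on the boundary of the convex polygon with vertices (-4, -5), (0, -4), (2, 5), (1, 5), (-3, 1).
The point (-5, -3) lies strictly outside the polygon

Cast a horizontal ray to the right from the query point and count how many polygon edges it crosses (each edge strictly once or zero times, handled with the usual half-open convention). 
Parity of crossings → even ⇒ outside.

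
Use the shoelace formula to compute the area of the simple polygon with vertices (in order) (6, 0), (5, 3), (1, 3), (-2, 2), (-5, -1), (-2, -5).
Area = 103/2

Shoelace formula: Area = (1/2) |Σ_i (x_i · y_{i+1} − x_{i+1} · y_i)| (indices mod n). Compute each cross term:
  (6)(3) − (5)(0) = 18
  (5)(3) − (1)(3) = 12
  (1)(2) − (-2)(3) = 8
  (-2)(-1) − (-5)(2) = 12
  (-5)(-5) − (-2)(-1) = 23
  (-2)(0) − (6)(-5) = 30
Sum = 103, so (signed) Area = 103/2 = 103/2, |Area| = 103/2.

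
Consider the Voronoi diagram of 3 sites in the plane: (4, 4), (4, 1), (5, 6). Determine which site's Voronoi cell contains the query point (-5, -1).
Nearest site = (4, 1)

The Voronoi cell of site s contains exactly those query points closer to s than to any other site. Compute squared distances from q = (-5, -1) to each site:
  (4 − -5)² + (1 − -1)² = 85
  (4 − -5)² + (4 − -1)² = 106
  (5 − -5)² + (6 − -1)² = 149
Minimum is attained by (4, 1), so q lies in its Voronoi cell.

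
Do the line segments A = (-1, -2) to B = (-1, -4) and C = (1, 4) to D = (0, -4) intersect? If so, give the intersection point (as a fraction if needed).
No (intersection of containing lines falls outside at least one segment)

Parametrize and solve: t = 5, s = 2. At least one of these is outside [0, 1], so the segments do not intersect.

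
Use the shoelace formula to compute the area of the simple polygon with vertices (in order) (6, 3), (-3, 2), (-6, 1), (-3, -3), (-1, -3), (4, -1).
Area = 44

Shoelace formula: Area = (1/2) |Σ_i (x_i · y_{i+1} − x_{i+1} · y_i)| (indices mod n). Compute each cross term:
  (6)(2) − (-3)(3) = 21
  (-3)(1) − (-6)(2) = 9
  (-6)(-3) − (-3)(1) = 21
  (-3)(-3) − (-1)(-3) = 6
  (-1)(-1) − (4)(-3) = 13
  (4)(3) − (6)(-1) = 18
Sum = 88, so (signed) Area = 88/2 = 44, |Area| = 44.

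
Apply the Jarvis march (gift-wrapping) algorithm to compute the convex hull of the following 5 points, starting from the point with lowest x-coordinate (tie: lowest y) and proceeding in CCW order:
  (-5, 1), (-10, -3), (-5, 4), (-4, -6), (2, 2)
Hull (CCW) = [(-10, -3), (-4, -6), (2, 2), (-5, 4)]

Jarvis march: at each step, from the current hull vertex p, select the next vertex q as the point such that every other point lies strictly to the left of (or on) the directed line p → q. (Equivalently: for every other point r, the cross product (q − p) × (r − p) ≥ 0.)
Starting point (lowest x, tie lowest y): (-10, -3). Wrap until returning to start. Resulting hull: (-10, -3), (-4, -6), (2, 2), (-5, 4).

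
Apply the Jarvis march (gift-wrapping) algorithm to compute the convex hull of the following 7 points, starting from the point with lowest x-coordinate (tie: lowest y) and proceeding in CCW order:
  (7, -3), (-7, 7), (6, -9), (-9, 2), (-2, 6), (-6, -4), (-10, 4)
Hull (CCW) = [(-10, 4), (-6, -4), (6, -9), (7, -3), (-2, 6), (-7, 7)]

Jarvis march: at each step, from the current hull vertex p, select the next vertex q as the point such that every other point lies strictly to the left of (or on) the directed line p → q. (Equivalently: for every other point r, the cross product (q − p) × (r − p) ≥ 0.)
Starting point (lowest x, tie lowest y): (-10, 4). Wrap until returning to start. Resulting hull: (-10, 4), (-6, -4), (6, -9), (7, -3), (-2, 6), (-7, 7).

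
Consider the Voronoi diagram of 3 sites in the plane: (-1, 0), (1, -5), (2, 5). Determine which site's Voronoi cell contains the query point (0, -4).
Nearest site = (1, -5)

The Voronoi cell of site s contains exactly those query points closer to s than to any other site. Compute squared distances from q = (0, -4) to each site:
  (1 − 0)² + (-5 − -4)² = 2
  (-1 − 0)² + (0 − -4)² = 17
  (2 − 0)² + (5 − -4)² = 85
Minimum is attained by (1, -5), so q lies in its Voronoi cell.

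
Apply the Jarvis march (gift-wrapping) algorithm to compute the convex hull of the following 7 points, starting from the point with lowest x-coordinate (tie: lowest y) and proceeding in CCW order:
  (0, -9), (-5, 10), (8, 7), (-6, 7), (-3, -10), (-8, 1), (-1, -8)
Hull (CCW) = [(-8, 1), (-3, -10), (0, -9), (8, 7), (-5, 10)]

Jarvis march: at each step, from the current hull vertex p, select the next vertex q as the point such that every other point lies strictly to the left of (or on) the directed line p → q. (Equivalently: for every other point r, the cross product (q − p) × (r − p) ≥ 0.)
Starting point (lowest x, tie lowest y): (-8, 1). Wrap until returning to start. Resulting hull: (-8, 1), (-3, -10), (0, -9), (8, 7), (-5, 10).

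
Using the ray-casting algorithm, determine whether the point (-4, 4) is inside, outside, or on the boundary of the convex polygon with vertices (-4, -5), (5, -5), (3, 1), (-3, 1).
The point (-4, 4) lies strictly outside the polygon

Cast a horizontal ray to the right from the query point and count how many polygon edges it crosses (each edge strictly once or zero times, handled with the usual half-open convention). 
Parity of crossings → even ⇒ outside.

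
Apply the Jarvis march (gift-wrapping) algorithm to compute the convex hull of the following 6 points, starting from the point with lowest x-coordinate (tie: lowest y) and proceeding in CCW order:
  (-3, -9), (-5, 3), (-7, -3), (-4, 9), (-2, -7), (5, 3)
Hull (CCW) = [(-7, -3), (-3, -9), (5, 3), (-4, 9)]

Jarvis march: at each step, from the current hull vertex p, select the next vertex q as the point such that every other point lies strictly to the left of (or on) the directed line p → q. (Equivalently: for every other point r, the cross product (q − p) × (r − p) ≥ 0.)
Starting point (lowest x, tie lowest y): (-7, -3). Wrap until returning to start. Resulting hull: (-7, -3), (-3, -9), (5, 3), (-4, 9).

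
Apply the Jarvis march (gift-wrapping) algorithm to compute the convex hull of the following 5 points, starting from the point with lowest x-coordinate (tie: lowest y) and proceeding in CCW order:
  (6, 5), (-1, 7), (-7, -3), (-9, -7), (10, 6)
Hull (CCW) = [(-9, -7), (10, 6), (-1, 7), (-7, -3)]

Jarvis march: at each step, from the current hull vertex p, select the next vertex q as the point such that every other point lies strictly to the left of (or on) the directed line p → q. (Equivalently: for every other point r, the cross product (q − p) × (r − p) ≥ 0.)
Starting point (lowest x, tie lowest y): (-9, -7). Wrap until returning to start. Resulting hull: (-9, -7), (10, 6), (-1, 7), (-7, -3).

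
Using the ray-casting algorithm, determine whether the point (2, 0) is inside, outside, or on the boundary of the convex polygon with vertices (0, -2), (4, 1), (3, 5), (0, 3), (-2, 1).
The point (2, 0) lies strictly inside the polygon

Cast a horizontal ray to the right from the query point and count how many polygon edges it crosses (each edge strictly once or zero times, handled with the usual half-open convention). 
Parity of crossings → odd ⇒ inside.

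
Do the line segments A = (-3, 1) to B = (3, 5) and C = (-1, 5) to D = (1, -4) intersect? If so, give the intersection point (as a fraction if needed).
Yes; intersection at (-15/31, 83/31) (t = 13/31 on AB, s = 8/31 on CD)

Parametrize AB as A + t(B − A) = (-3 + 6 t, 1 + 4 t) and CD as C + s(D − C) = (-1 + 2 s, 5 + -9 s). Solve the linear system for (t, s). Determinant = 62 ≠ 0, so a unique intersection of the containing lines exists. Solution: t = 13/31, s = 8/31 — both in [0, 1], so the segments cross. Intersection point: (-15/31, 83/31).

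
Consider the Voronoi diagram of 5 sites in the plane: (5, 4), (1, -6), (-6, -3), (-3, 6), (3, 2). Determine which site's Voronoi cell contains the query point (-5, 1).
Nearest site = (-6, -3)

The Voronoi cell of site s contains exactly those query points closer to s than to any other site. Compute squared distances from q = (-5, 1) to each site:
  (-6 − -5)² + (-3 − 1)² = 17
  (-3 − -5)² + (6 − 1)² = 29
  (3 − -5)² + (2 − 1)² = 65
  (1 − -5)² + (-6 − 1)² = 85
  (5 − -5)² + (4 − 1)² = 109
Minimum is attained by (-6, -3), so q lies in its Voronoi cell.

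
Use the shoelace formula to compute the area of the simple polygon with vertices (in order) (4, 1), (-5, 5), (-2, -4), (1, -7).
Area = 51

Shoelace formula: Area = (1/2) |Σ_i (x_i · y_{i+1} − x_{i+1} · y_i)| (indices mod n). Compute each cross term:
  (4)(5) − (-5)(1) = 25
  (-5)(-4) − (-2)(5) = 30
  (-2)(-7) − (1)(-4) = 18
  (1)(1) − (4)(-7) = 29
Sum = 102, so (signed) Area = 102/2 = 51, |Area| = 51.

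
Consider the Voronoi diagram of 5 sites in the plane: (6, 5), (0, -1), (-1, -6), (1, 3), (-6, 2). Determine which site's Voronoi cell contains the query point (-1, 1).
Nearest site = (0, -1)

The Voronoi cell of site s contains exactly those query points closer to s than to any other site. Compute squared distances from q = (-1, 1) to each site:
  (0 − -1)² + (-1 − 1)² = 5
  (1 − -1)² + (3 − 1)² = 8
  (-6 − -1)² + (2 − 1)² = 26
  (-1 − -1)² + (-6 − 1)² = 49
  (6 − -1)² + (5 − 1)² = 65
Minimum is attained by (0, -1), so q lies in its Voronoi cell.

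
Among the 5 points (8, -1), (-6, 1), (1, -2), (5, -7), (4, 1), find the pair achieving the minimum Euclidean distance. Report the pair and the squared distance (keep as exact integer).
Pair = ((1, -2), (4, 1)); squared distance = 18

Compute all C(5, 2) = 10 pairwise squared distances (x_i − x_j)² + (y_i − y_j)². The minimum is 18, attained by the pair ((1, -2), (4, 1)).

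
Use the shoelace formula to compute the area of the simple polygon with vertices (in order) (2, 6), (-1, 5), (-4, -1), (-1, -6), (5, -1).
Area = 123/2

Shoelace formula: Area = (1/2) |Σ_i (x_i · y_{i+1} − x_{i+1} · y_i)| (indices mod n). Compute each cross term:
  (2)(5) − (-1)(6) = 16
  (-1)(-1) − (-4)(5) = 21
  (-4)(-6) − (-1)(-1) = 23
  (-1)(-1) − (5)(-6) = 31
  (5)(6) − (2)(-1) = 32
Sum = 123, so (signed) Area = 123/2 = 123/2, |Area| = 123/2.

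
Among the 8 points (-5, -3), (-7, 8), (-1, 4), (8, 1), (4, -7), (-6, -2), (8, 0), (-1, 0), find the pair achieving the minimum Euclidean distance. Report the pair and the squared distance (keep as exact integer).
Pair = ((8, 1), (8, 0)); squared distance = 1

Compute all C(8, 2) = 28 pairwise squared distances (x_i − x_j)² + (y_i − y_j)². The minimum is 1, attained by the pair ((8, 1), (8, 0)).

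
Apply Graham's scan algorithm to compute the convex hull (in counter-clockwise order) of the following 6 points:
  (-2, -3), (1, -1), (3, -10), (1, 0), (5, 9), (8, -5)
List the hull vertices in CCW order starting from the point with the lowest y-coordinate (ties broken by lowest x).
Hull (CCW) = [(3, -10), (8, -5), (5, 9), (-2, -3)]

Graham scan procedure:
  1. Find the pivot p₀ = point with lowest y (tie → lowest x): (3, -10).
  2. Sort the remaining points by polar angle around p₀.
  3. Walk through sorted points, maintaining a stack; pop the top while the last three entries make a non-left turn (cross product ≤ 0).
  4. Final stack is the convex hull in CCW order: (3, -10), (8, -5), (5, 9), (-2, -3).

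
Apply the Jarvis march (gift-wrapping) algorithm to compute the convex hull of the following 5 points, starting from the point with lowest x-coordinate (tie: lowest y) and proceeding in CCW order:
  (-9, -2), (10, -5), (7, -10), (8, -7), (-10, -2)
Hull (CCW) = [(-10, -2), (7, -10), (10, -5), (-9, -2)]

Jarvis march: at each step, from the current hull vertex p, select the next vertex q as the point such that every other point lies strictly to the left of (or on) the directed line p → q. (Equivalently: for every other point r, the cross product (q − p) × (r − p) ≥ 0.)
Starting point (lowest x, tie lowest y): (-10, -2). Wrap until returning to start. Resulting hull: (-10, -2), (7, -10), (10, -5), (-9, -2).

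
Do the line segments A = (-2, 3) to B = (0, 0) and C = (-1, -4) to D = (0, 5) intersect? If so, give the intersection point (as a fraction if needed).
Yes; intersection at (-10/21, 5/7) (t = 16/21 on AB, s = 11/21 on CD)

Parametrize AB as A + t(B − A) = (-2 + 2 t, 3 + -3 t) and CD as C + s(D − C) = (-1 + 1 s, -4 + 9 s). Solve the linear system for (t, s). Determinant = -21 ≠ 0, so a unique intersection of the containing lines exists. Solution: t = 16/21, s = 11/21 — both in [0, 1], so the segments cross. Intersection point: (-10/21, 5/7).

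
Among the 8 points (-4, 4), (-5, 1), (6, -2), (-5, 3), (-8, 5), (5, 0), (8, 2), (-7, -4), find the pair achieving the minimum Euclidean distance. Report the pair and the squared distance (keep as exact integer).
Pair = ((-4, 4), (-5, 3)); squared distance = 2

Compute all C(8, 2) = 28 pairwise squared distances (x_i − x_j)² + (y_i − y_j)². The minimum is 2, attained by the pair ((-4, 4), (-5, 3)).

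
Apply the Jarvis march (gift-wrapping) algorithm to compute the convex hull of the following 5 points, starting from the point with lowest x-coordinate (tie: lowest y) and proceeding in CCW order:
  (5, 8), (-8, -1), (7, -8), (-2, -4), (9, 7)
Hull (CCW) = [(-8, -1), (-2, -4), (7, -8), (9, 7), (5, 8)]

Jarvis march: at each step, from the current hull vertex p, select the next vertex q as the point such that every other point lies strictly to the left of (or on) the directed line p → q. (Equivalently: for every other point r, the cross product (q − p) × (r − p) ≥ 0.)
Starting point (lowest x, tie lowest y): (-8, -1). Wrap until returning to start. Resulting hull: (-8, -1), (-2, -4), (7, -8), (9, 7), (5, 8).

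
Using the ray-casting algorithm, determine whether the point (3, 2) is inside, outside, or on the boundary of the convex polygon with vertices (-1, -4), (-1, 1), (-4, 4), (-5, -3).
The point (3, 2) lies strictly outside the polygon

Cast a horizontal ray to the right from the query point and count how many polygon edges it crosses (each edge strictly once or zero times, handled with the usual half-open convention). 
Parity of crossings → even ⇒ outside.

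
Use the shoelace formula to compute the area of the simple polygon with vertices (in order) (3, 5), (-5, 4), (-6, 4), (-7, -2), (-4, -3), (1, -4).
Area = 65

Shoelace formula: Area = (1/2) |Σ_i (x_i · y_{i+1} − x_{i+1} · y_i)| (indices mod n). Compute each cross term:
  (3)(4) − (-5)(5) = 37
  (-5)(4) − (-6)(4) = 4
  (-6)(-2) − (-7)(4) = 40
  (-7)(-3) − (-4)(-2) = 13
  (-4)(-4) − (1)(-3) = 19
  (1)(5) − (3)(-4) = 17
Sum = 130, so (signed) Area = 130/2 = 65, |Area| = 65.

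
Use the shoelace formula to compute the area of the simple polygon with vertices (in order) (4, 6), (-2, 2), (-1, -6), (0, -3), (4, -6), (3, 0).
Area = 85/2

Shoelace formula: Area = (1/2) |Σ_i (x_i · y_{i+1} − x_{i+1} · y_i)| (indices mod n). Compute each cross term:
  (4)(2) − (-2)(6) = 20
  (-2)(-6) − (-1)(2) = 14
  (-1)(-3) − (0)(-6) = 3
  (0)(-6) − (4)(-3) = 12
  (4)(0) − (3)(-6) = 18
  (3)(6) − (4)(0) = 18
Sum = 85, so (signed) Area = 85/2 = 85/2, |Area| = 85/2.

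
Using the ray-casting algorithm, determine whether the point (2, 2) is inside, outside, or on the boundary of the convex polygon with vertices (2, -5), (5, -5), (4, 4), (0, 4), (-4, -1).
The point (2, 2) lies strictly inside the polygon

Cast a horizontal ray to the right from the query point and count how many polygon edges it crosses (each edge strictly once or zero times, handled with the usual half-open convention). 
Parity of crossings → odd ⇒ inside.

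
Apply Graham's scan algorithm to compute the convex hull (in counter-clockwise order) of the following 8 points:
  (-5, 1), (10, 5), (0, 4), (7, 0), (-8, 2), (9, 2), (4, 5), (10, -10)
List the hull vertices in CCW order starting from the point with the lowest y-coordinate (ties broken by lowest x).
Hull (CCW) = [(10, -10), (10, 5), (4, 5), (-8, 2)]

Graham scan procedure:
  1. Find the pivot p₀ = point with lowest y (tie → lowest x): (10, -10).
  2. Sort the remaining points by polar angle around p₀.
  3. Walk through sorted points, maintaining a stack; pop the top while the last three entries make a non-left turn (cross product ≤ 0).
  4. Final stack is the convex hull in CCW order: (10, -10), (10, 5), (4, 5), (-8, 2).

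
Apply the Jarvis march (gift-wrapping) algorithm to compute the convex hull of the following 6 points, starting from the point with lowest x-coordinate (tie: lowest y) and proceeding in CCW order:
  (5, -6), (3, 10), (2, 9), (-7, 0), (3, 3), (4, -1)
Hull (CCW) = [(-7, 0), (5, -6), (3, 10)]

Jarvis march: at each step, from the current hull vertex p, select the next vertex q as the point such that every other point lies strictly to the left of (or on) the directed line p → q. (Equivalently: for every other point r, the cross product (q − p) × (r − p) ≥ 0.)
Starting point (lowest x, tie lowest y): (-7, 0). Wrap until returning to start. Resulting hull: (-7, 0), (5, -6), (3, 10).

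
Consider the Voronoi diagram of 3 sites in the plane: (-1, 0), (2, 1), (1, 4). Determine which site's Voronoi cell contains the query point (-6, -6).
Nearest site = (-1, 0)

The Voronoi cell of site s contains exactly those query points closer to s than to any other site. Compute squared distances from q = (-6, -6) to each site:
  (-1 − -6)² + (0 − -6)² = 61
  (2 − -6)² + (1 − -6)² = 113
  (1 − -6)² + (4 − -6)² = 149
Minimum is attained by (-1, 0), so q lies in its Voronoi cell.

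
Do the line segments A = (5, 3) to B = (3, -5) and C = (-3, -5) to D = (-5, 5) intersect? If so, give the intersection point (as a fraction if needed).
No (intersection of containing lines falls outside at least one segment)

Parametrize and solve: t = 8/3, s = -4/3. At least one of these is outside [0, 1], so the segments do not intersect.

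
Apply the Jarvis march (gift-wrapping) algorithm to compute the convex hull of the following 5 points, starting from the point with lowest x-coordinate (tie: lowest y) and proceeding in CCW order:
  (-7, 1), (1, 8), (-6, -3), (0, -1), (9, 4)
Hull (CCW) = [(-7, 1), (-6, -3), (0, -1), (9, 4), (1, 8)]

Jarvis march: at each step, from the current hull vertex p, select the next vertex q as the point such that every other point lies strictly to the left of (or on) the directed line p → q. (Equivalently: for every other point r, the cross product (q − p) × (r − p) ≥ 0.)
Starting point (lowest x, tie lowest y): (-7, 1). Wrap until returning to start. Resulting hull: (-7, 1), (-6, -3), (0, -1), (9, 4), (1, 8).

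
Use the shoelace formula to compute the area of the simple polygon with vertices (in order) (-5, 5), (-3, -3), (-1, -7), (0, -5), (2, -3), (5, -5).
Area = 34

Shoelace formula: Area = (1/2) |Σ_i (x_i · y_{i+1} − x_{i+1} · y_i)| (indices mod n). Compute each cross term:
  (-5)(-3) − (-3)(5) = 30
  (-3)(-7) − (-1)(-3) = 18
  (-1)(-5) − (0)(-7) = 5
  (0)(-3) − (2)(-5) = 10
  (2)(-5) − (5)(-3) = 5
  (5)(5) − (-5)(-5) = 0
Sum = 68, so (signed) Area = 68/2 = 34, |Area| = 34.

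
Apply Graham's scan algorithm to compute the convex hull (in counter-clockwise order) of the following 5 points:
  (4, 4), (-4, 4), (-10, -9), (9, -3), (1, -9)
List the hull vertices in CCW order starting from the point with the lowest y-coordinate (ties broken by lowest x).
Hull (CCW) = [(-10, -9), (1, -9), (9, -3), (4, 4), (-4, 4)]

Graham scan procedure:
  1. Find the pivot p₀ = point with lowest y (tie → lowest x): (-10, -9).
  2. Sort the remaining points by polar angle around p₀.
  3. Walk through sorted points, maintaining a stack; pop the top while the last three entries make a non-left turn (cross product ≤ 0).
  4. Final stack is the convex hull in CCW order: (-10, -9), (1, -9), (9, -3), (4, 4), (-4, 4).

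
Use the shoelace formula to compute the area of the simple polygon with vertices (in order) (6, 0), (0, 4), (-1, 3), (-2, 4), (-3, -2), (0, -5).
Area = 91/2

Shoelace formula: Area = (1/2) |Σ_i (x_i · y_{i+1} − x_{i+1} · y_i)| (indices mod n). Compute each cross term:
  (6)(4) − (0)(0) = 24
  (0)(3) − (-1)(4) = 4
  (-1)(4) − (-2)(3) = 2
  (-2)(-2) − (-3)(4) = 16
  (-3)(-5) − (0)(-2) = 15
  (0)(0) − (6)(-5) = 30
Sum = 91, so (signed) Area = 91/2 = 91/2, |Area| = 91/2.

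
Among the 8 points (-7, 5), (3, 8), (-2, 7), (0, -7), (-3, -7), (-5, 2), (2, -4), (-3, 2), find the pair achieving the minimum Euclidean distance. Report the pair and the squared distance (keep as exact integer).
Pair = ((-5, 2), (-3, 2)); squared distance = 4

Compute all C(8, 2) = 28 pairwise squared distances (x_i − x_j)² + (y_i − y_j)². The minimum is 4, attained by the pair ((-5, 2), (-3, 2)).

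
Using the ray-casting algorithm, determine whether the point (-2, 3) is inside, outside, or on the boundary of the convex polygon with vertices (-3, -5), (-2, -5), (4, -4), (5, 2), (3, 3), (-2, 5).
The point (-2, 3) lies strictly inside the polygon

Cast a horizontal ray to the right from the query point and count how many polygon edges it crosses (each edge strictly once or zero times, handled with the usual half-open convention). 
Parity of crossings → odd ⇒ inside.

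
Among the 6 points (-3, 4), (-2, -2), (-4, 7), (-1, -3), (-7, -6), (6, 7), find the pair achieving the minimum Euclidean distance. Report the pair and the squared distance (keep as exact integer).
Pair = ((-2, -2), (-1, -3)); squared distance = 2

Compute all C(6, 2) = 15 pairwise squared distances (x_i − x_j)² + (y_i − y_j)². The minimum is 2, attained by the pair ((-2, -2), (-1, -3)).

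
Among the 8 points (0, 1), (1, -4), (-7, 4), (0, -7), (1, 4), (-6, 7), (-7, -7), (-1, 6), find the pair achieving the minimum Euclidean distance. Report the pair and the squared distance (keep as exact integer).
Pair = ((1, 4), (-1, 6)); squared distance = 8

Compute all C(8, 2) = 28 pairwise squared distances (x_i − x_j)² + (y_i − y_j)². The minimum is 8, attained by the pair ((1, 4), (-1, 6)).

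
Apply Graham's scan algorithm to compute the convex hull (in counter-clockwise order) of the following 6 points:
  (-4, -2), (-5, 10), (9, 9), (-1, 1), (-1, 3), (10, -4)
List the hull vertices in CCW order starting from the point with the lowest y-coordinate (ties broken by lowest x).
Hull (CCW) = [(10, -4), (9, 9), (-5, 10), (-4, -2)]

Graham scan procedure:
  1. Find the pivot p₀ = point with lowest y (tie → lowest x): (10, -4).
  2. Sort the remaining points by polar angle around p₀.
  3. Walk through sorted points, maintaining a stack; pop the top while the last three entries make a non-left turn (cross product ≤ 0).
  4. Final stack is the convex hull in CCW order: (10, -4), (9, 9), (-5, 10), (-4, -2).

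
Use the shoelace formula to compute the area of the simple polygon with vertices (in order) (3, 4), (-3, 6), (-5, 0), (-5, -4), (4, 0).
Area = 56

Shoelace formula: Area = (1/2) |Σ_i (x_i · y_{i+1} − x_{i+1} · y_i)| (indices mod n). Compute each cross term:
  (3)(6) − (-3)(4) = 30
  (-3)(0) − (-5)(6) = 30
  (-5)(-4) − (-5)(0) = 20
  (-5)(0) − (4)(-4) = 16
  (4)(4) − (3)(0) = 16
Sum = 112, so (signed) Area = 112/2 = 56, |Area| = 56.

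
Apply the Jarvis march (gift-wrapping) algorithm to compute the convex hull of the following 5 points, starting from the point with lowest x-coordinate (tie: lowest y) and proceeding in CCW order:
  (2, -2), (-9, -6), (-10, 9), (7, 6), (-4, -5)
Hull (CCW) = [(-10, 9), (-9, -6), (-4, -5), (2, -2), (7, 6)]

Jarvis march: at each step, from the current hull vertex p, select the next vertex q as the point such that every other point lies strictly to the left of (or on) the directed line p → q. (Equivalently: for every other point r, the cross product (q − p) × (r − p) ≥ 0.)
Starting point (lowest x, tie lowest y): (-10, 9). Wrap until returning to start. Resulting hull: (-10, 9), (-9, -6), (-4, -5), (2, -2), (7, 6).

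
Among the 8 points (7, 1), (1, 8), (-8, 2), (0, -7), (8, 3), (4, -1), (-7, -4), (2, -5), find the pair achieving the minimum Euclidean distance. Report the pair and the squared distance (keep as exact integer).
Pair = ((7, 1), (8, 3)); squared distance = 5

Compute all C(8, 2) = 28 pairwise squared distances (x_i − x_j)² + (y_i − y_j)². The minimum is 5, attained by the pair ((7, 1), (8, 3)).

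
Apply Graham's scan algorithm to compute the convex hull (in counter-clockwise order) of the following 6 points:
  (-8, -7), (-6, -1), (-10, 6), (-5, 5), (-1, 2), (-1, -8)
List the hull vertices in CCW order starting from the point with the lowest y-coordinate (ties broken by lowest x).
Hull (CCW) = [(-1, -8), (-1, 2), (-5, 5), (-10, 6), (-8, -7)]

Graham scan procedure:
  1. Find the pivot p₀ = point with lowest y (tie → lowest x): (-1, -8).
  2. Sort the remaining points by polar angle around p₀.
  3. Walk through sorted points, maintaining a stack; pop the top while the last three entries make a non-left turn (cross product ≤ 0).
  4. Final stack is the convex hull in CCW order: (-1, -8), (-1, 2), (-5, 5), (-10, 6), (-8, -7).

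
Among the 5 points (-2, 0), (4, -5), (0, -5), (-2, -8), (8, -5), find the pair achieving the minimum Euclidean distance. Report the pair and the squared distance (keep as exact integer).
Pair = ((0, -5), (-2, -8)); squared distance = 13

Compute all C(5, 2) = 10 pairwise squared distances (x_i − x_j)² + (y_i − y_j)². The minimum is 13, attained by the pair ((0, -5), (-2, -8)).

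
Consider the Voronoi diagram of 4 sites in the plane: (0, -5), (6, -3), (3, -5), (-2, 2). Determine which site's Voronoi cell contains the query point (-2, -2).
Nearest site = (0, -5)

The Voronoi cell of site s contains exactly those query points closer to s than to any other site. Compute squared distances from q = (-2, -2) to each site:
  (0 − -2)² + (-5 − -2)² = 13
  (-2 − -2)² + (2 − -2)² = 16
  (3 − -2)² + (-5 − -2)² = 34
  (6 − -2)² + (-3 − -2)² = 65
Minimum is attained by (0, -5), so q lies in its Voronoi cell.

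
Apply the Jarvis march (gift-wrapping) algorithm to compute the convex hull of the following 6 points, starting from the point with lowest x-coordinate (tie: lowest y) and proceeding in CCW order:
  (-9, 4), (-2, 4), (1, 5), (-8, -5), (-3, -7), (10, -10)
Hull (CCW) = [(-9, 4), (-8, -5), (-3, -7), (10, -10), (1, 5)]

Jarvis march: at each step, from the current hull vertex p, select the next vertex q as the point such that every other point lies strictly to the left of (or on) the directed line p → q. (Equivalently: for every other point r, the cross product (q − p) × (r − p) ≥ 0.)
Starting point (lowest x, tie lowest y): (-9, 4). Wrap until returning to start. Resulting hull: (-9, 4), (-8, -5), (-3, -7), (10, -10), (1, 5).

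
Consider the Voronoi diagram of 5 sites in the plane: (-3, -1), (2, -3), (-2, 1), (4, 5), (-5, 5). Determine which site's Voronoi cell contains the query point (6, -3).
Nearest site = (2, -3)

The Voronoi cell of site s contains exactly those query points closer to s than to any other site. Compute squared distances from q = (6, -3) to each site:
  (2 − 6)² + (-3 − -3)² = 16
  (4 − 6)² + (5 − -3)² = 68
  (-2 − 6)² + (1 − -3)² = 80
  (-3 − 6)² + (-1 − -3)² = 85
  (-5 − 6)² + (5 − -3)² = 185
Minimum is attained by (2, -3), so q lies in its Voronoi cell.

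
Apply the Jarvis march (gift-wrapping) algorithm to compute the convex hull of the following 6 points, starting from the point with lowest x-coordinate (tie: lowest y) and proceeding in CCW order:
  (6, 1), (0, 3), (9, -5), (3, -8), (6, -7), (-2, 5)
Hull (CCW) = [(-2, 5), (3, -8), (6, -7), (9, -5), (6, 1)]

Jarvis march: at each step, from the current hull vertex p, select the next vertex q as the point such that every other point lies strictly to the left of (or on) the directed line p → q. (Equivalently: for every other point r, the cross product (q − p) × (r − p) ≥ 0.)
Starting point (lowest x, tie lowest y): (-2, 5). Wrap until returning to start. Resulting hull: (-2, 5), (3, -8), (6, -7), (9, -5), (6, 1).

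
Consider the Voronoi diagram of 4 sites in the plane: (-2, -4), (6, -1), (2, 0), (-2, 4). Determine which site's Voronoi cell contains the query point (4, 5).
Nearest site = (2, 0)

The Voronoi cell of site s contains exactly those query points closer to s than to any other site. Compute squared distances from q = (4, 5) to each site:
  (2 − 4)² + (0 − 5)² = 29
  (-2 − 4)² + (4 − 5)² = 37
  (6 − 4)² + (-1 − 5)² = 40
  (-2 − 4)² + (-4 − 5)² = 117
Minimum is attained by (2, 0), so q lies in its Voronoi cell.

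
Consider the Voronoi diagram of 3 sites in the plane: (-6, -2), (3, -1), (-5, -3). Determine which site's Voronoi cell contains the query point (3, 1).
Nearest site = (3, -1)

The Voronoi cell of site s contains exactly those query points closer to s than to any other site. Compute squared distances from q = (3, 1) to each site:
  (3 − 3)² + (-1 − 1)² = 4
  (-5 − 3)² + (-3 − 1)² = 80
  (-6 − 3)² + (-2 − 1)² = 90
Minimum is attained by (3, -1), so q lies in its Voronoi cell.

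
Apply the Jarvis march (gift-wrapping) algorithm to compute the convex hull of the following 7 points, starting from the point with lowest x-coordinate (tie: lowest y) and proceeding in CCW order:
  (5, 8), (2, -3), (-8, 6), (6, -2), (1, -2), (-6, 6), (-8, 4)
Hull (CCW) = [(-8, 4), (2, -3), (6, -2), (5, 8), (-8, 6)]

Jarvis march: at each step, from the current hull vertex p, select the next vertex q as the point such that every other point lies strictly to the left of (or on) the directed line p → q. (Equivalently: for every other point r, the cross product (q − p) × (r − p) ≥ 0.)
Starting point (lowest x, tie lowest y): (-8, 4). Wrap until returning to start. Resulting hull: (-8, 4), (2, -3), (6, -2), (5, 8), (-8, 6).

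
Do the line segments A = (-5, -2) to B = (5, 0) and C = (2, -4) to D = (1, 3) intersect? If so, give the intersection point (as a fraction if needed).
Yes; intersection at (55/36, -25/36) (t = 47/72 on AB, s = 17/36 on CD)

Parametrize AB as A + t(B − A) = (-5 + 10 t, -2 + 2 t) and CD as C + s(D − C) = (2 + -1 s, -4 + 7 s). Solve the linear system for (t, s). Determinant = -72 ≠ 0, so a unique intersection of the containing lines exists. Solution: t = 47/72, s = 17/36 — both in [0, 1], so the segments cross. Intersection point: (55/36, -25/36).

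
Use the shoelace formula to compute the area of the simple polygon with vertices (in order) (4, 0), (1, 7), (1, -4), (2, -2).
Area = 31/2

Shoelace formula: Area = (1/2) |Σ_i (x_i · y_{i+1} − x_{i+1} · y_i)| (indices mod n). Compute each cross term:
  (4)(7) − (1)(0) = 28
  (1)(-4) − (1)(7) = -11
  (1)(-2) − (2)(-4) = 6
  (2)(0) − (4)(-2) = 8
Sum = 31, so (signed) Area = 31/2 = 31/2, |Area| = 31/2.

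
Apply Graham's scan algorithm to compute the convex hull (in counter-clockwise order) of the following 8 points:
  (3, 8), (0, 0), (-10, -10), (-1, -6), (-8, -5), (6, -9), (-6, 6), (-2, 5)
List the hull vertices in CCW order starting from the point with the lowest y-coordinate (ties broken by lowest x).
Hull (CCW) = [(-10, -10), (6, -9), (3, 8), (-6, 6)]

Graham scan procedure:
  1. Find the pivot p₀ = point with lowest y (tie → lowest x): (-10, -10).
  2. Sort the remaining points by polar angle around p₀.
  3. Walk through sorted points, maintaining a stack; pop the top while the last three entries make a non-left turn (cross product ≤ 0).
  4. Final stack is the convex hull in CCW order: (-10, -10), (6, -9), (3, 8), (-6, 6).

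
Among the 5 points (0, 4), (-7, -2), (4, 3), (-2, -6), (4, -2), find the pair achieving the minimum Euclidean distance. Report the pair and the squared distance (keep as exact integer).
Pair = ((0, 4), (4, 3)); squared distance = 17

Compute all C(5, 2) = 10 pairwise squared distances (x_i − x_j)² + (y_i − y_j)². The minimum is 17, attained by the pair ((0, 4), (4, 3)).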